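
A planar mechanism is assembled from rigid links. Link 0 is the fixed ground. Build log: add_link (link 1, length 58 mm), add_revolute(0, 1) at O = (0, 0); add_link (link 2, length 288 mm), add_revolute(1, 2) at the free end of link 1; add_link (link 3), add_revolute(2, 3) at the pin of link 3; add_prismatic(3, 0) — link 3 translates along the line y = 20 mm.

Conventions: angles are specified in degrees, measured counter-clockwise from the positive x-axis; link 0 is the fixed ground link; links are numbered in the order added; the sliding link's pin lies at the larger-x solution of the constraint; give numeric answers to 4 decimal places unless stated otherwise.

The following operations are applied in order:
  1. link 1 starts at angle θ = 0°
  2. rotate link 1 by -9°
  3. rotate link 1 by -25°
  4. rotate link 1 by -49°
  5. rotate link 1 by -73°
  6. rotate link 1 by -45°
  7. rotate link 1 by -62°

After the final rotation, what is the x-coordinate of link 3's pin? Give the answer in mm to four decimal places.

geometry: r = 58 mm, L = 288 mm, e = 20 mm; θ starts at 0°
rotate link 1 by -9°: θ ← 0° -9° = -9°
rotate link 1 by -25°: θ ← -9° -25° = -34°
rotate link 1 by -49°: θ ← -34° -49° = -83°
rotate link 1 by -73°: θ ← -83° -73° = -156°
rotate link 1 by -45°: θ ← -156° -45° = -201°
rotate link 1 by -62°: θ ← -201° -62° = -263°
crank pin P = (r cos θ, r sin θ) = (-7.068422, 57.567677)
h = r sin θ − e = 57.567677 − 20 = 37.567677
x = r cos θ + √(L² − h²) = -7.068422 + 285.539261 = 278.470839

278.4708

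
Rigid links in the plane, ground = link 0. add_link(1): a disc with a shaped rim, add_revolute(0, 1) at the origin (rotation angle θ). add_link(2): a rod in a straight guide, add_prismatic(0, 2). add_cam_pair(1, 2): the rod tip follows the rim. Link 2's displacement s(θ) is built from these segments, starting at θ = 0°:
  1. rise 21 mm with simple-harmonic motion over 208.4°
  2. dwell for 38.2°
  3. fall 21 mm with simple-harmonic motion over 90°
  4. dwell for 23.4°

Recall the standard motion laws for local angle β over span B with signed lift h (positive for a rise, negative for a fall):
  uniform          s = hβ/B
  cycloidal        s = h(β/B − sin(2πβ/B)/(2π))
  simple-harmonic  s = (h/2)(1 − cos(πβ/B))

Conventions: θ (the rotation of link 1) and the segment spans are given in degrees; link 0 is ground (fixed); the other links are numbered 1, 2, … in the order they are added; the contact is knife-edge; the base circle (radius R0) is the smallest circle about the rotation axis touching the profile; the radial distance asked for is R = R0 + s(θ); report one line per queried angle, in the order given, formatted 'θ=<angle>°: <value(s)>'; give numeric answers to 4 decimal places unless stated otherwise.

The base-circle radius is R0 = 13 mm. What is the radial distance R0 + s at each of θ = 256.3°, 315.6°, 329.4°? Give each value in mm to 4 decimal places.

segment 1 (0° to 208.4°, simple-harmonic, h = 21) is passed completely: s = 0.0000 + (21) = 21.0000
segment 2 (208.4° to 246.6°, dwell): s unchanged at 21.0000
θ = 256.3° falls in segment 3 (246.6° to 336.6°, simple-harmonic, h = -21): β = 256.3 − 246.6 = 9.7°, B = 90°; Δs = -21/2·(1 − cos(π·0.1078)) = -0.5962; s = 21.0000 − 0.5962 = 20.4038
θ = 315.6° falls in segment 3 (246.6° to 336.6°, simple-harmonic, h = -21): β = 315.6 − 246.6 = 69°, B = 90°; Δs = -21/2·(1 − cos(π·0.7667)) = -18.3030; s = 21.0000 − 18.3030 = 2.6970
θ = 329.4° falls in segment 3 (246.6° to 336.6°, simple-harmonic, h = -21): β = 329.4 − 246.6 = 82.8°, B = 90°; Δs = -21/2·(1 − cos(π·0.9200)) = -20.6701; s = 21.0000 − 20.6701 = 0.3299
θ=256.3°: R = R0 + s = 13 + 20.4038 = 33.4038
θ=315.6°: R = R0 + s = 13 + 2.6970 = 15.6970
θ=329.4°: R = R0 + s = 13 + 0.3299 = 13.3299

θ=256.3°: 33.4038
θ=315.6°: 15.6970
θ=329.4°: 13.3299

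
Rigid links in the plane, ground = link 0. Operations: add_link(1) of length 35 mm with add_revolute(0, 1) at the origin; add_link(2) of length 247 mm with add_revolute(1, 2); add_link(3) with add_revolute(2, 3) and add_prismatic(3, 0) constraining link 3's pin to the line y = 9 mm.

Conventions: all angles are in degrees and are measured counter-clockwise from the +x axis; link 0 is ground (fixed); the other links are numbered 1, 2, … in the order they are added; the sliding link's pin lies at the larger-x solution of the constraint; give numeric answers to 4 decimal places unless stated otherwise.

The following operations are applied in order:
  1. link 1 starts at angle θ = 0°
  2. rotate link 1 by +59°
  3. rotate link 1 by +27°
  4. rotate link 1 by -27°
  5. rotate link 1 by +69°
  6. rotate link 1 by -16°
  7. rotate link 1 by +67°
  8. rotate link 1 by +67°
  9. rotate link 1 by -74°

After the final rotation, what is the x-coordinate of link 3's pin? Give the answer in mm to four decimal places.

geometry: r = 35 mm, L = 247 mm, e = 9 mm; θ starts at 0°
rotate link 1 by +59°: θ ← 0° +59° = 59°
rotate link 1 by +27°: θ ← 59° +27° = 86°
rotate link 1 by -27°: θ ← 86° -27° = 59°
rotate link 1 by +69°: θ ← 59° +69° = 128°
rotate link 1 by -16°: θ ← 128° -16° = 112°
rotate link 1 by +67°: θ ← 112° +67° = 179°
rotate link 1 by +67°: θ ← 179° +67° = 246°
rotate link 1 by -74°: θ ← 246° -74° = 172°
crank pin P = (r cos θ, r sin θ) = (-34.659382, 4.871059)
h = r sin θ − e = 4.871059 − 9 = -4.128941
x = r cos θ + √(L² − h²) = -34.659382 + 246.965487 = 212.306105

212.3061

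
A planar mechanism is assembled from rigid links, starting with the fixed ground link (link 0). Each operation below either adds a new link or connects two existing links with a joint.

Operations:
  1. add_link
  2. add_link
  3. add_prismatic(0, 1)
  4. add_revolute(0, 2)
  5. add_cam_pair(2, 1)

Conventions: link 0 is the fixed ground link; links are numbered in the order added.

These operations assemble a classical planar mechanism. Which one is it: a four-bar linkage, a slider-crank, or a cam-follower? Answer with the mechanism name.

links: 3 (incl. ground); joints: 1 revolute, 1 prismatic, 1 higher (cam) pair, forming one closed loop
3 links, revolute + prismatic + higher pair in one loop → cam-follower

cam-follower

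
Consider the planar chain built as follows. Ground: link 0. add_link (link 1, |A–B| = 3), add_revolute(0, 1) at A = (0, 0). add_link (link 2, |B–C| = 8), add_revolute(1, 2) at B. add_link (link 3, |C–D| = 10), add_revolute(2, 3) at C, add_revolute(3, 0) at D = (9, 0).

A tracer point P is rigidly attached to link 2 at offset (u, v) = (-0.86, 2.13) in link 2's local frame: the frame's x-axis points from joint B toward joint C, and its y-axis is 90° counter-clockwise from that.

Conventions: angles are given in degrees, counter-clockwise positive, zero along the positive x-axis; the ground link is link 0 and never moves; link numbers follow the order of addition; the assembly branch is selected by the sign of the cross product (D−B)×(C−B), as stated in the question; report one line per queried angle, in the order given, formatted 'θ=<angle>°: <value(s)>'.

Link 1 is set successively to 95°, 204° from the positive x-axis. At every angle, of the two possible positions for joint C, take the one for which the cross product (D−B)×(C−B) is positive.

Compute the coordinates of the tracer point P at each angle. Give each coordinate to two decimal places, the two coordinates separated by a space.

A=(0,0), D=(9.00,0)
θ=95°: B = A + 3.00·(cos95°, sin95°) = (-0.2615, 2.9886)
θ=95°: |BD| = 9.7317
θ=95°: circle(B,8.00) ∩ circle(D,10.00): a=3.0162, h=7.4096
θ=95°:   candidates: C₊=(4.8845,9.1139) cross=72.108; C₋=(0.3336,-4.9893) cross=-72.108
θ=95°:   branch + wants cross > 0 → take C=(4.8845,9.1139) (cross=72.108)
θ=95°: ex = (C−B)/|BC| = (0.6432,0.7657); ey = (-0.7657,0.6432)
θ=95°: P = B + -0.86·ex + 2.13·ey = (-2.4455,3.7002)
θ=204°: B = A + 3.00·(cos204°, sin204°) = (-2.7406, -1.2202)
θ=204°: |BD| = 11.8039
θ=204°: circle(B,8.00) ∩ circle(D,10.00): a=4.3770, h=6.6964
θ=204°:   candidates: C₊=(0.9207,5.8928) cross=79.043; C₋=(2.3052,-7.4283) cross=-79.043
θ=204°:   branch + wants cross > 0 → take C=(0.9207,5.8928) (cross=79.043)
θ=204°: ex = (C−B)/|BC| = (0.4577,0.8891); ey = (-0.8891,0.4577)
θ=204°: P = B + -0.86·ex + 2.13·ey = (-5.0281,-1.0100)

θ=95°: -2.45 3.70
θ=204°: -5.03 -1.01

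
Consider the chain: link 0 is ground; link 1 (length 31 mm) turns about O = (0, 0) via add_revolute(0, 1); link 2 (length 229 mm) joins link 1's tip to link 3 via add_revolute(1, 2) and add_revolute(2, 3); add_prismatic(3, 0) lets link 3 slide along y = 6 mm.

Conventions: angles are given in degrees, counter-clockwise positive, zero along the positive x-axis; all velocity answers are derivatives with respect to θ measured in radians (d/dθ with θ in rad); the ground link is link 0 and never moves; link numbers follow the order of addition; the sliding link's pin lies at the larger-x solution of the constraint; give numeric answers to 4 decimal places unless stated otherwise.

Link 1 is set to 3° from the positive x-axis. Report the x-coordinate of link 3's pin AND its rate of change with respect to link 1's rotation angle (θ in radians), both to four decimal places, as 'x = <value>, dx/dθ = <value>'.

geometry: r = 31 mm, L = 229 mm, e = 6 mm
crank pin P = (r cos θ, r sin θ) = (30.957516, 1.622415)
h = r sin θ − e = 1.622415 − 6 = -4.377585
x = r cos θ + √(L² − h²) = 30.957516 + 228.958155 = 259.915671
dx/dθ = −r sin θ − h·r cos θ/√(L² − h²) (θ in radians; h = -4.377585) = -1.030520

x = 259.9157, dx/dθ = -1.0305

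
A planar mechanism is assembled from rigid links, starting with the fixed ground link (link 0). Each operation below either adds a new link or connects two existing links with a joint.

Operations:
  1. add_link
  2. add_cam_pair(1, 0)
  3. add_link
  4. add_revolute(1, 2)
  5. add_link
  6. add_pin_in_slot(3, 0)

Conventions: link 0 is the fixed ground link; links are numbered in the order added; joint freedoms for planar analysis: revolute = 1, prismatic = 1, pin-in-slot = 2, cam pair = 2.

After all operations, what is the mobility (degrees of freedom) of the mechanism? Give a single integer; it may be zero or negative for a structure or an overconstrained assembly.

ground; <1,0,0>
#1 <2,0,0>
C:1↔0 J2 <2,0,1>
#2 <3,0,1>
R:1↔2 J1 <3,1,1>
#3 <4,1,1>
PS:3↔0 J2 <4,1,2>
3×3 − 2×1 − 1×2 = 5

M = 5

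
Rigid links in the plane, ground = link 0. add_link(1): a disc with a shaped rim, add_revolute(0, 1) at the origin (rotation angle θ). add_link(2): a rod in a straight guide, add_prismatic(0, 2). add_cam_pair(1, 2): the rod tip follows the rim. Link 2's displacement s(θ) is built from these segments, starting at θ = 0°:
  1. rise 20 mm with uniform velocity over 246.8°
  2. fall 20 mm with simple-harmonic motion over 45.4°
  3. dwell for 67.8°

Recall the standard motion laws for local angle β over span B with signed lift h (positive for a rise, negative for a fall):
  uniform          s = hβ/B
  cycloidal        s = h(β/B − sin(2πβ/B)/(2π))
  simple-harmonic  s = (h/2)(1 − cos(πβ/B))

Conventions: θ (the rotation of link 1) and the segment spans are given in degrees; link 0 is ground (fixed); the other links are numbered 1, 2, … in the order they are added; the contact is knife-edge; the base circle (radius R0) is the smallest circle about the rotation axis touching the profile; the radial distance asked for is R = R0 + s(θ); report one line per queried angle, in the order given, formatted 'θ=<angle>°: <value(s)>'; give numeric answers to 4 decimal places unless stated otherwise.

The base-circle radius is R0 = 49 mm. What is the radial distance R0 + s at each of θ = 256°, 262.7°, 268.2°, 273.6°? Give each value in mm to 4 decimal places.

segment 1 (0° to 246.8°, uniform, h = 20) is passed completely: s = 0.0000 + (20) = 20.0000
θ = 256° falls in segment 2 (246.8° to 292.2°, simple-harmonic, h = -20): β = 256 − 246.8 = 9.2°, B = 45.4°; Δs = -20/2·(1 − cos(π·0.2026)) = -1.9589; s = 20.0000 − 1.9589 = 18.0411
θ = 262.7° falls in segment 2 (246.8° to 292.2°, simple-harmonic, h = -20): β = 262.7 − 246.8 = 15.9°, B = 45.4°; Δs = -20/2·(1 − cos(π·0.3502)) = -5.4663; s = 20.0000 − 5.4663 = 14.5337
θ = 268.2° falls in segment 2 (246.8° to 292.2°, simple-harmonic, h = -20): β = 268.2 − 246.8 = 21.4°, B = 45.4°; Δs = -20/2·(1 − cos(π·0.4714)) = -9.1016; s = 20.0000 − 9.1016 = 10.8984
θ = 273.6° falls in segment 2 (246.8° to 292.2°, simple-harmonic, h = -20): β = 273.6 − 246.8 = 26.8°, B = 45.4°; Δs = -20/2·(1 − cos(π·0.5903)) = -12.7992; s = 20.0000 − 12.7992 = 7.2008
θ=256°: R = R0 + s = 49 + 18.0411 = 67.0411
θ=262.7°: R = R0 + s = 49 + 14.5337 = 63.5337
θ=268.2°: R = R0 + s = 49 + 10.8984 = 59.8984
θ=273.6°: R = R0 + s = 49 + 7.2008 = 56.2008

θ=256°: 67.0411
θ=262.7°: 63.5337
θ=268.2°: 59.8984
θ=273.6°: 56.2008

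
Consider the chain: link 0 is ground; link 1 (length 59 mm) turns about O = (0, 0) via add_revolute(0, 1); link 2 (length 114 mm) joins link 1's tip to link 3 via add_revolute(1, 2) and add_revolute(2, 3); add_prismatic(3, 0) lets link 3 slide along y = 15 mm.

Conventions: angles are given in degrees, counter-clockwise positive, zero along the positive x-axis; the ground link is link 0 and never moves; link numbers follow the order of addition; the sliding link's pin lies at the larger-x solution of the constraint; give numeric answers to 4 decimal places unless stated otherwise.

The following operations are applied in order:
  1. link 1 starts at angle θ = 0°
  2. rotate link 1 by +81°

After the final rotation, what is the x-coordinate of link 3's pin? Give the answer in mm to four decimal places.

geometry: r = 59 mm, L = 114 mm, e = 15 mm; θ starts at 0°
rotate link 1 by +81°: θ ← 0° +81° = 81°
crank pin P = (r cos θ, r sin θ) = (9.229633, 58.273612)
h = r sin θ − e = 58.273612 − 15 = 43.273612
x = r cos θ + √(L² − h²) = 9.229633 + 105.467504 = 114.697138

114.6971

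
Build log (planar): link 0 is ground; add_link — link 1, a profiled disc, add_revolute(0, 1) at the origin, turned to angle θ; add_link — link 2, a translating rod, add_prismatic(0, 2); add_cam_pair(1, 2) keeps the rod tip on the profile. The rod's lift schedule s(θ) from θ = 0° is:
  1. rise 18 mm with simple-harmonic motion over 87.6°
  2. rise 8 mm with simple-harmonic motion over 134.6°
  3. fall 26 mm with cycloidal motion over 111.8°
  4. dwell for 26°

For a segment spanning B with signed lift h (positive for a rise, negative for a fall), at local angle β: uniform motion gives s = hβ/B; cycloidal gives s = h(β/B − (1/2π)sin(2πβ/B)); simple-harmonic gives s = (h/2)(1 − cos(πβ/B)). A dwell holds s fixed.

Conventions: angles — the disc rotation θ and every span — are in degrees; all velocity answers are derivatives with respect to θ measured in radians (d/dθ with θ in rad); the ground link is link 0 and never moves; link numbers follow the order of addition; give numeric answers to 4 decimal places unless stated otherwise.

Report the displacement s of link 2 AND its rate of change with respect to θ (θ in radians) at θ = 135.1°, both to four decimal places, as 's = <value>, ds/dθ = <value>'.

seg 1 [0°–87.6°] simple-harmonic, h=18: full span → s += 18 → s = 18.0000
seg 2 [87.6°–222.2°] simple-harmonic, h=8: θ=135.1° here. β=47.5, B=134.6. 8/2·(1 − cos(π·0.3529)) = 2.2166 → s = 20.2166
velocity in seg [87.6°–222.2°] (simple-harmonic), θ in radians: β = 47.5° = 0.8290 rad, B = 134.6° = 2.3492 rad; ds/dθ = (πh/(2B)) sin(πβ/B) = (π·8/(2·2.3492)) sin(π·0.3529) = 4.788065 mm/rad

s = 20.2166, ds/dθ = 4.7881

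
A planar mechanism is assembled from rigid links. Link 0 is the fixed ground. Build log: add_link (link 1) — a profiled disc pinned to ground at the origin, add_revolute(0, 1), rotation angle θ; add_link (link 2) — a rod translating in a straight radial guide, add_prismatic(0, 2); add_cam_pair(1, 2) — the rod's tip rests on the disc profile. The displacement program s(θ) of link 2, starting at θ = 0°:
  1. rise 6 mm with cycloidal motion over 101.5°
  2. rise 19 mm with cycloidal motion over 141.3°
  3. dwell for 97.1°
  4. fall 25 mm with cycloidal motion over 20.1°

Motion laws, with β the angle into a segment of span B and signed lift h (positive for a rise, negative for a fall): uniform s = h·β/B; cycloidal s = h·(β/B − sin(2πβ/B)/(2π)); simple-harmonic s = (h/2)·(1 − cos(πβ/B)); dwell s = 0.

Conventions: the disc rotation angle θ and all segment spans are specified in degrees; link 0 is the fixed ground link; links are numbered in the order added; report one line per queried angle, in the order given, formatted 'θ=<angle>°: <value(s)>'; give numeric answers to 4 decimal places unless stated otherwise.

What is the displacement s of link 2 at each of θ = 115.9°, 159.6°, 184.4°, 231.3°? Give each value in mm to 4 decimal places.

seg 1 [0°–101.5°] cycloidal, h=6: full span → s += 6 → s = 6.0000
seg 2 [101.5°–242.8°] cycloidal, h=19: θ=115.9° here. β=14.4, B=141.3. 19·(0.1019 − sin(2π·0.1019)/(2π)) = 0.1296 → s = 6.1296
seg 2 [101.5°–242.8°] cycloidal, h=19: θ=159.6° here. β=58.1, B=141.3. 19·(0.4112 − sin(2π·0.4112)/(2π)) = 6.2112 → s = 12.2112
seg 2 [101.5°–242.8°] cycloidal, h=19: θ=184.4° here. β=82.9, B=141.3. 19·(0.5867 − sin(2π·0.5867)/(2π)) = 12.7141 → s = 18.7141
seg 2 [101.5°–242.8°] cycloidal, h=19: θ=231.3° here. β=129.8, B=141.3. 19·(0.9186 − sin(2π·0.9186)/(2π)) = 18.9335 → s = 24.9335

θ=115.9°: 6.1296
θ=159.6°: 12.2112
θ=184.4°: 18.7141
θ=231.3°: 24.9335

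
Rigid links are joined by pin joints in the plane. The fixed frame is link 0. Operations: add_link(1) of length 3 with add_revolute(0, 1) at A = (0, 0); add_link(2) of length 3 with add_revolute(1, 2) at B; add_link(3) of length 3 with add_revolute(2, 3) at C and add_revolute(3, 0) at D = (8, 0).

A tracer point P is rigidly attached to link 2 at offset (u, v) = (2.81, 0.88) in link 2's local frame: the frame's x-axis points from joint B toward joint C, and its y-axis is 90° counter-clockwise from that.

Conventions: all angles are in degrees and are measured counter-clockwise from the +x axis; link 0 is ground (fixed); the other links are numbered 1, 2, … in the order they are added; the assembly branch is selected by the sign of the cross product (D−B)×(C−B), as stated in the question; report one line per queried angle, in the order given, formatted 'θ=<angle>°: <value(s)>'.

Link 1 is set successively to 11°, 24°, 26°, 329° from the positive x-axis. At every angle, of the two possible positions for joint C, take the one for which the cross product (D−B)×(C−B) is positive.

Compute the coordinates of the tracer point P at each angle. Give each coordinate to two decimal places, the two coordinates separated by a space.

A=(0,0), D=(8.00,0)
θ=11°: B = A + 3.00·(cos11°, sin11°) = (2.9449, 0.5724)
θ=11°: |BD| = 5.0874
θ=11°: circle(B,3.00) ∩ circle(D,3.00): a=2.5437, h=1.5904
θ=11°:   candidates: C₊=(5.6514,1.8666) cross=8.091; C₋=(5.2935,-1.2941) cross=-8.091
θ=11°:   branch + wants cross > 0 → take C=(5.6514,1.8666) (cross=8.091)
θ=11°: ex = (C−B)/|BC| = (0.9022,0.4314); ey = (-0.4314,0.9022)
θ=11°: P = B + 2.81·ex + 0.88·ey = (5.1004,2.5785)
θ=24°: B = A + 3.00·(cos24°, sin24°) = (2.7406, 1.2202)
θ=24°: |BD| = 5.3991
θ=24°: circle(B,3.00) ∩ circle(D,3.00): a=2.6995, h=1.3086
θ=24°:   candidates: C₊=(5.6661,1.8849) cross=7.065; C₋=(5.0746,-0.6647) cross=-7.065
θ=24°:   branch + wants cross > 0 → take C=(5.6661,1.8849) (cross=7.065)
θ=24°: ex = (C−B)/|BC| = (0.9751,0.2216); ey = (-0.2216,0.9751)
θ=24°: P = B + 2.81·ex + 0.88·ey = (5.2858,2.7009)
θ=26°: B = A + 3.00·(cos26°, sin26°) = (2.6964, 1.3151)
θ=26°: |BD| = 5.4642
θ=26°: circle(B,3.00) ∩ circle(D,3.00): a=2.7321, h=1.2392
θ=26°:   candidates: C₊=(5.6464,1.8603) cross=6.771; C₋=(5.0500,-0.5452) cross=-6.771
θ=26°:   branch + wants cross > 0 → take C=(5.6464,1.8603) (cross=6.771)
θ=26°: ex = (C−B)/|BC| = (0.9833,0.1817); ey = (-0.1817,0.9833)
θ=26°: P = B + 2.81·ex + 0.88·ey = (5.2997,2.6911)
θ=329°: B = A + 3.00·(cos329°, sin329°) = (2.5715, -1.5451)
θ=329°: |BD| = 5.6441
θ=329°: circle(B,3.00) ∩ circle(D,3.00): a=2.8221, h=1.0178
θ=329°:   candidates: C₊=(5.0071,0.2064) cross=5.745; C₋=(5.5644,-1.7515) cross=-5.745
θ=329°:   branch + wants cross > 0 → take C=(5.0071,0.2064) (cross=5.745)
θ=329°: ex = (C−B)/|BC| = (0.8119,0.5838); ey = (-0.5838,0.8119)
θ=329°: P = B + 2.81·ex + 0.88·ey = (4.3391,0.8099)

θ=11°: 5.10 2.58
θ=24°: 5.29 2.70
θ=26°: 5.30 2.69
θ=329°: 4.34 0.81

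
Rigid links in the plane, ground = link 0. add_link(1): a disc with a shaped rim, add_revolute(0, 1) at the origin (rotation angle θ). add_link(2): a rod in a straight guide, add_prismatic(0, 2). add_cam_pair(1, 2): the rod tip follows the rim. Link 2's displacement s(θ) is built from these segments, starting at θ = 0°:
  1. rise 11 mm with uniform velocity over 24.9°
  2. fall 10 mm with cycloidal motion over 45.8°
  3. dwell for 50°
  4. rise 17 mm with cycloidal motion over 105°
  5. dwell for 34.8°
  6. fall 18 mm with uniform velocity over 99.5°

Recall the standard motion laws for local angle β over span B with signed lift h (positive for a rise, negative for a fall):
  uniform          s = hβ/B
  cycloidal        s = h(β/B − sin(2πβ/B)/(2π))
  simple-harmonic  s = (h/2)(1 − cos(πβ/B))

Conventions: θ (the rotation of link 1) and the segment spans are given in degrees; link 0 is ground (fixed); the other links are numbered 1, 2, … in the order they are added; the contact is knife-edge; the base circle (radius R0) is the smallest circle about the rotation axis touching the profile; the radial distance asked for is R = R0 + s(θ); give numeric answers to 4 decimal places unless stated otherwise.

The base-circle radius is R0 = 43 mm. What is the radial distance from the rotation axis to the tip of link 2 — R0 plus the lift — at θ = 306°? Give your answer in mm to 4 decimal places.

segment 1 (0° to 24.9°, uniform, h = 11) is passed completely: s = 0.0000 + (11) = 11.0000
segment 2 (24.9° to 70.7°, cycloidal, h = -10) is passed completely: s = 11.0000 + (-10) = 1.0000
segment 3 (70.7° to 120.7°, dwell): s unchanged at 1.0000
segment 4 (120.7° to 225.7°, cycloidal, h = 17) is passed completely: s = 1.0000 + (17) = 18.0000
segment 5 (225.7° to 260.5°, dwell): s unchanged at 18.0000
θ = 306° falls in segment 6 (260.5° to 360°, uniform, h = -18): β = 306 − 260.5 = 45.5°, B = 99.5°; Δs = -18·45.5/99.5 = -8.2312; s = 18.0000 − 8.2312 = 9.7688
R = R0 + s = 43 + 9.7688 = 52.7688

52.7688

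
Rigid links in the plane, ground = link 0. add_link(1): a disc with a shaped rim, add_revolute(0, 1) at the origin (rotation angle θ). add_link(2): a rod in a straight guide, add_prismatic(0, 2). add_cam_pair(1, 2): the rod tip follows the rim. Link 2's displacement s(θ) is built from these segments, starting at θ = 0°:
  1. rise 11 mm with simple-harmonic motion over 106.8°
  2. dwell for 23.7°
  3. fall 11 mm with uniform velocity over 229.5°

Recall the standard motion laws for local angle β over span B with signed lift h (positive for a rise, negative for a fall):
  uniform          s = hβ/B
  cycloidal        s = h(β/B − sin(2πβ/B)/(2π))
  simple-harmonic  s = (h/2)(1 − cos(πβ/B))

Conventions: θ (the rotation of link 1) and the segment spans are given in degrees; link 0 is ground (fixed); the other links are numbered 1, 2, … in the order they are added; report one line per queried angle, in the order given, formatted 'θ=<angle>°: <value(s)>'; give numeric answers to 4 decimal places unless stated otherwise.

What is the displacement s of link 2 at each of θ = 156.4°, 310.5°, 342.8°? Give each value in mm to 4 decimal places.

segment 1 (0° to 106.8°, simple-harmonic, h = 11) is passed completely: s = 0.0000 + (11) = 11.0000
segment 2 (106.8° to 130.5°, dwell): s unchanged at 11.0000
θ = 156.4° falls in segment 3 (130.5° to 360°, uniform, h = -11): β = 156.4 − 130.5 = 25.9°, B = 229.5°; Δs = -11·25.9/229.5 = -1.2414; s = 11.0000 − 1.2414 = 9.7586
θ = 310.5° falls in segment 3 (130.5° to 360°, uniform, h = -11): β = 310.5 − 130.5 = 180°, B = 229.5°; Δs = -11·180/229.5 = -8.6275; s = 11.0000 − 8.6275 = 2.3725
θ = 342.8° falls in segment 3 (130.5° to 360°, uniform, h = -11): β = 342.8 − 130.5 = 212.3°, B = 229.5°; Δs = -11·212.3/229.5 = -10.1756; s = 11.0000 − 10.1756 = 0.8244

θ=156.4°: 9.7586
θ=310.5°: 2.3725
θ=342.8°: 0.8244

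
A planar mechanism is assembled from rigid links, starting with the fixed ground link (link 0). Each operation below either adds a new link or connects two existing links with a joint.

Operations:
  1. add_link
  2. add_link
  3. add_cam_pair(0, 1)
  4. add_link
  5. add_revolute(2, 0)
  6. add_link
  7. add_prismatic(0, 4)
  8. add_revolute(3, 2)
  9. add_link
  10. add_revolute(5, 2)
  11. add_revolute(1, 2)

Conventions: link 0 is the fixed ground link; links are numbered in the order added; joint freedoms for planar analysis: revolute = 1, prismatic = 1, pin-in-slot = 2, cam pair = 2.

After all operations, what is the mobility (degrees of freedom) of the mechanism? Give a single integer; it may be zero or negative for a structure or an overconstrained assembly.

L=1 J1=0 J2=0
add link → L=2 J1=0 J2=0
add link → L=3 J1=0 J2=0
C@0,1 dof=2 J2 → L=3 J1=0 J2=1
add link → L=4 J1=0 J2=1
R@2,0 dof=1 J1 → L=4 J1=1 J2=1
add link → L=5 J1=1 J2=1
P@0,4 dof=1 J1 → L=5 J1=2 J2=1
R@3,2 dof=1 J1 → L=5 J1=3 J2=1
add link → L=6 J1=3 J2=1
R@5,2 dof=1 J1 → L=6 J1=4 J2=1
R@1,2 dof=1 J1 → L=6 J1=5 J2=1
M=3(L−1)−2J1−J2=3·5−2·5−1=4

M = 4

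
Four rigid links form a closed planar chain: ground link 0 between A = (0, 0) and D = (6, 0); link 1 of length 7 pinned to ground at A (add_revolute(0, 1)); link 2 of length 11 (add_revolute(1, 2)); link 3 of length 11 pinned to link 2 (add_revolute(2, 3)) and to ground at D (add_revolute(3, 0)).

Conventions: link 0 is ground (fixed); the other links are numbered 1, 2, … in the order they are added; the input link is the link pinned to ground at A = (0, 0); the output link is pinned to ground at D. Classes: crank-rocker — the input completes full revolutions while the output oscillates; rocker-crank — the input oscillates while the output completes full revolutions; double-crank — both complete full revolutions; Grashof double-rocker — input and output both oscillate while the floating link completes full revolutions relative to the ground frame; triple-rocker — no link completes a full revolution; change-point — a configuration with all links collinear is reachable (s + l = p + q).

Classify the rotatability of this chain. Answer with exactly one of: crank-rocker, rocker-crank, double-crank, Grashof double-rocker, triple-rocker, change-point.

lengths: ground=6, input=7, coupler=11, output=11
sorted: s=6 (shortest), l=11 (longest), p+q=18
s + l = 17 vs p + q = 18
s + l < p + q (Grashof) with shortest = ground link → double-crank

double-crank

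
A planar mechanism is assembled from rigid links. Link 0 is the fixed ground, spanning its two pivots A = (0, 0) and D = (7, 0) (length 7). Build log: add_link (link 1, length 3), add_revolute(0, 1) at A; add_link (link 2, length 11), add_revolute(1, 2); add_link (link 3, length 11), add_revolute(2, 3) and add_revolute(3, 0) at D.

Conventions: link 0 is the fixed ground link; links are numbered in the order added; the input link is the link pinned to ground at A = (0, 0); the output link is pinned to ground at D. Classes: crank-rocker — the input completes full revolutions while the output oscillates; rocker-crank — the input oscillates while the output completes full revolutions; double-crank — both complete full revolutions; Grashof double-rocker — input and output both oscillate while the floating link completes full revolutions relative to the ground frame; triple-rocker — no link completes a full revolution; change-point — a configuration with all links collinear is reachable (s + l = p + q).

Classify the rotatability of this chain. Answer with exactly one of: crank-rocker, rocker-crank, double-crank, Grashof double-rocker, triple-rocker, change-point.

lengths: ground=7, input=3, coupler=11, output=11
sorted: s=3 (shortest), l=11 (longest), p+q=18
s + l = 14 vs p + q = 18
s + l < p + q (Grashof) with shortest = input link → crank-rocker

crank-rocker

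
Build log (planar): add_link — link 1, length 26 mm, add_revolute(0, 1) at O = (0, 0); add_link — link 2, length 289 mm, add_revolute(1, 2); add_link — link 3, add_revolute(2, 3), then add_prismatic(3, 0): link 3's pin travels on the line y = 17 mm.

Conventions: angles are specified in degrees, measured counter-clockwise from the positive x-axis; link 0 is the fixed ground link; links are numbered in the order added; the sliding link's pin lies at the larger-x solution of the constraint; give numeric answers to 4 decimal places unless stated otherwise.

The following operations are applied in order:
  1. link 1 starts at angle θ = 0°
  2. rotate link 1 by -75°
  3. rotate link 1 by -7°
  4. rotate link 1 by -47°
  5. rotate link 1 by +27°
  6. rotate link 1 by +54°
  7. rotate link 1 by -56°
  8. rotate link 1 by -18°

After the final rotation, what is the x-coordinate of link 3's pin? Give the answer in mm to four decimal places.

geometry: r = 26 mm, L = 289 mm, e = 17 mm; θ starts at 0°
rotate link 1 by -75°: θ ← 0° -75° = -75°
rotate link 1 by -7°: θ ← -75° -7° = -82°
rotate link 1 by -47°: θ ← -82° -47° = -129°
rotate link 1 by +27°: θ ← -129° +27° = -102°
rotate link 1 by +54°: θ ← -102° +54° = -48°
rotate link 1 by -56°: θ ← -48° -56° = -104°
rotate link 1 by -18°: θ ← -104° -18° = -122°
crank pin P = (r cos θ, r sin θ) = (-13.777901, -22.049251)
h = r sin θ − e = -22.049251 − 17 = -39.049251
x = r cos θ + √(L² − h²) = -13.777901 + 286.349709 = 272.571808

272.5718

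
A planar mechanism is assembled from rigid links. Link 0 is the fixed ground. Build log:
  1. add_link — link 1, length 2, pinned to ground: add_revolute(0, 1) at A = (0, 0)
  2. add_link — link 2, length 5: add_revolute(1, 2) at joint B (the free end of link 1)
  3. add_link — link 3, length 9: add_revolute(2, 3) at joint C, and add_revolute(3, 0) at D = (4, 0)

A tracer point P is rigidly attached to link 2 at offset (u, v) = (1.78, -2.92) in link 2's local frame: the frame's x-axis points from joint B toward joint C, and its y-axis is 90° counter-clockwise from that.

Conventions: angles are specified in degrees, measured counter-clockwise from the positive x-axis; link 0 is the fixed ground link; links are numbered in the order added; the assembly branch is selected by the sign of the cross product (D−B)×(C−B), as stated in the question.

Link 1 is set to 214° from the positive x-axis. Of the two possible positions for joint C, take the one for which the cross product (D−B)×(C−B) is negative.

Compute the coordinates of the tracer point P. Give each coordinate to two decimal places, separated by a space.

A=(0,0), D=(4.00,0)
B = A + 2.00·(cos214°, sin214°) = (-1.6581, -1.1184)
|BD| = 5.7675
circle(B,5.00) ∩ circle(D,9.00): a=-1.9710, h=4.5951
  candidates: C₊=(-4.4827,3.0073) cross=26.503; C₋=(-2.7006,-6.0085) cross=-26.503
  branch - wants cross < 0 → take C=(-2.7006,-6.0085) (cross=-26.503)
ex = (C−B)/|BC| = (-0.2085,-0.9780); ey = (0.9780,-0.2085)
P = B + 1.78·ex + -2.92·ey = (-4.8850,-2.2504)

-4.89 -2.25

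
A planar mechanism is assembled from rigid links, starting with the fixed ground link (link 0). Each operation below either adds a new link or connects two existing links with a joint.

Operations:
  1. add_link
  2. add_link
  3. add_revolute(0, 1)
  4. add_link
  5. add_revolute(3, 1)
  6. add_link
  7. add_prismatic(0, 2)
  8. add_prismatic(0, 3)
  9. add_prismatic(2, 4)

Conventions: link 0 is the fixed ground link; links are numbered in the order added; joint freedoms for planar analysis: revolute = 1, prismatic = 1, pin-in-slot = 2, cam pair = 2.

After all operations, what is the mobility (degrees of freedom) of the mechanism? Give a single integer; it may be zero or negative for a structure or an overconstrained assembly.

link 0 = ground. State L|J1|J2 = 1|0|0
+link1  2|0|0
+link2  3|0|0
R(0,1) f=1→J1  3|1|0
+link3  4|1|0
R(3,1) f=1→J1  4|2|0
+link4  5|2|0
P(0,2) f=1→J1  5|3|0
P(0,3) f=1→J1  5|4|0
P(2,4) f=1→J1  5|5|0
M = 3(5−1)−2·5−0 = 12−10−0 = 2

M = 2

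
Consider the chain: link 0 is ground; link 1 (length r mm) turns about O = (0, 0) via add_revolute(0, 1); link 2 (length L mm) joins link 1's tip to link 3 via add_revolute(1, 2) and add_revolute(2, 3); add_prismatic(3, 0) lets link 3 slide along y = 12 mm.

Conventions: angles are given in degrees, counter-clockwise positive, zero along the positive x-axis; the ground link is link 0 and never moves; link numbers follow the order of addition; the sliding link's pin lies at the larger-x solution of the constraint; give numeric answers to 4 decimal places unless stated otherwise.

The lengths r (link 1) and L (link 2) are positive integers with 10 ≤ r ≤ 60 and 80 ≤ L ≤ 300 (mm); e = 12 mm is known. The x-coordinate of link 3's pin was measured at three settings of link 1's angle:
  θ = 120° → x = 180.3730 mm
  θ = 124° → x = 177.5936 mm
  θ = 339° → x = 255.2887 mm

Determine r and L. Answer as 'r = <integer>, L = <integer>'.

constraint per measurement: (x − r cos θ)² + (r sin θ − e)² = L²
subtracting the θ₁ and θ₂ equations cancels the r² and L² terms:
r = (x₁² − x₂²) / (2[(x₁cos θ₁ + e sin θ₁) − (x₂cos θ₂ + e sin θ₂)]) = 52.0012 → r = 52
L² = (x₁ − r cos θ₁)² + (r sin θ₁ − e)² = 43681.0154 → L = 209.0000 → L = 209
check at θ₃=339°: x = 255.2887 (printed 255.2887) ✓

r = 52, L = 209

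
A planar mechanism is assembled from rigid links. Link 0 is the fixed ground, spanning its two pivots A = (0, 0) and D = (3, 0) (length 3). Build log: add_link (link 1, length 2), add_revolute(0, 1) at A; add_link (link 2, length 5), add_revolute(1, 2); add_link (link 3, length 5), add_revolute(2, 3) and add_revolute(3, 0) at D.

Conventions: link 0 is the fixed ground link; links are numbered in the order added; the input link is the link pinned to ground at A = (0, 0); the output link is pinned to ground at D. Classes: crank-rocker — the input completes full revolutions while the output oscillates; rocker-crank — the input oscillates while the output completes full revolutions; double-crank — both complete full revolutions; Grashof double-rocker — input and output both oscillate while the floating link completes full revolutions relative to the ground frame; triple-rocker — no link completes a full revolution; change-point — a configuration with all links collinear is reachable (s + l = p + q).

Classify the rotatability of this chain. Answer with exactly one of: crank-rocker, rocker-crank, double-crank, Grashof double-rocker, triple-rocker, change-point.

lengths: ground=3, input=2, coupler=5, output=5
sorted: s=2 (shortest), l=5 (longest), p+q=8
s + l = 7 vs p + q = 8
s + l < p + q (Grashof) with shortest = input link → crank-rocker

crank-rocker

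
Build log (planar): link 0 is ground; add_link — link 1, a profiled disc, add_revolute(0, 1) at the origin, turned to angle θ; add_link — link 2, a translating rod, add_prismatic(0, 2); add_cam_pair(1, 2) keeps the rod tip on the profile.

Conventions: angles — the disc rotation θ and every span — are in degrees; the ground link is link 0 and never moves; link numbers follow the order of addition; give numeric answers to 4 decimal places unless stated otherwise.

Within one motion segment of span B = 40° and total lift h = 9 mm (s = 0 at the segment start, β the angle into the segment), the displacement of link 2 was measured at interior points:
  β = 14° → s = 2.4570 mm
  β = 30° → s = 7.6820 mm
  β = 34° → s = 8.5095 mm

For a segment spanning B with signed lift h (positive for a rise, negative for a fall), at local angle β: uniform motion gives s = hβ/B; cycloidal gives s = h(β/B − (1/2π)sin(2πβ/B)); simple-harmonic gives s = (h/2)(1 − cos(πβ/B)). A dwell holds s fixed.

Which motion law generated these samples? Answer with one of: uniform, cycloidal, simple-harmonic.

candidates at β/B = r: uniform s = h·r (linear in β); cycloidal s = h·(r − sin(2πr)/(2π)); simple-harmonic s = (h/2)(1 − cos(πr))
β=14°: printed 2.4570 | uniform 3.1500, cycloidal 1.9912, simple-harmonic 2.4570
β=30°: printed 7.6820 | uniform 6.7500, cycloidal 8.1824, simple-harmonic 7.6820
β=34°: printed 8.5095 | uniform 7.6500, cycloidal 8.8088, simple-harmonic 8.5095
only one law matches every sample → simple-harmonic

simple-harmonic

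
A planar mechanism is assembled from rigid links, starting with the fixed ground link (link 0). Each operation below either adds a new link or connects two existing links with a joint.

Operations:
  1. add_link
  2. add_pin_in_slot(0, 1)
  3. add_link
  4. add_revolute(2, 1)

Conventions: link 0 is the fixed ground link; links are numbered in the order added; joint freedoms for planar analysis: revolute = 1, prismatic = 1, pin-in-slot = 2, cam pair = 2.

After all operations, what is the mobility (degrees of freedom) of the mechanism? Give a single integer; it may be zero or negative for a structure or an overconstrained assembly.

link 0 = ground. State L|J1|J2 = 1|0|0
+link1  2|0|0
PS(0,1) f=2→J2  2|0|1
+link2  3|0|1
R(2,1) f=1→J1  3|1|1
M = 3(3−1)−2·1−1 = 6−2−1 = 3

M = 3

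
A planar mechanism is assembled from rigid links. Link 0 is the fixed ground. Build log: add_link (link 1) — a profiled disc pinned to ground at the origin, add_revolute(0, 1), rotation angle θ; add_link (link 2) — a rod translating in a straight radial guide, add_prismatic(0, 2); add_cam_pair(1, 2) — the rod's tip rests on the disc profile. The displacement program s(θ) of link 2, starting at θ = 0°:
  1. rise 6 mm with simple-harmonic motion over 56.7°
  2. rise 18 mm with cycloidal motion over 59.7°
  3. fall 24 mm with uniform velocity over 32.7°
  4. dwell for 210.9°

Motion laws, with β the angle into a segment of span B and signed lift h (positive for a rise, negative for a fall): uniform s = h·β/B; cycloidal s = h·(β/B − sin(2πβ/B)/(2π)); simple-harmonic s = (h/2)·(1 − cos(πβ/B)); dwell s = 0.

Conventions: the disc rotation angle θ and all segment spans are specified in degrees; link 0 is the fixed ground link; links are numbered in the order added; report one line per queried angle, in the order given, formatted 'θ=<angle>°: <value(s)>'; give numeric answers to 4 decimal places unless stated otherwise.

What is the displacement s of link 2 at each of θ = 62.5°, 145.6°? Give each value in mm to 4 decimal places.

seg 1 [0°–56.7°] simple-harmonic, h=6: full span → s += 6 → s = 6.0000
seg 2 [56.7°–116.4°] cycloidal, h=18: θ=62.5° here. β=5.8, B=59.7. 18·(0.0972 − sin(2π·0.0972)/(2π)) = 0.1066 → s = 6.1066
seg 2 [56.7°–116.4°] cycloidal, h=18: full span → s += 18 → s = 24.0000
seg 3 [116.4°–149.1°] uniform, h=-24: θ=145.6° here. β=29.2, B=32.7. -24·29.2/32.7 = -21.4312 → s = 2.5688

θ=62.5°: 6.1066
θ=145.6°: 2.5688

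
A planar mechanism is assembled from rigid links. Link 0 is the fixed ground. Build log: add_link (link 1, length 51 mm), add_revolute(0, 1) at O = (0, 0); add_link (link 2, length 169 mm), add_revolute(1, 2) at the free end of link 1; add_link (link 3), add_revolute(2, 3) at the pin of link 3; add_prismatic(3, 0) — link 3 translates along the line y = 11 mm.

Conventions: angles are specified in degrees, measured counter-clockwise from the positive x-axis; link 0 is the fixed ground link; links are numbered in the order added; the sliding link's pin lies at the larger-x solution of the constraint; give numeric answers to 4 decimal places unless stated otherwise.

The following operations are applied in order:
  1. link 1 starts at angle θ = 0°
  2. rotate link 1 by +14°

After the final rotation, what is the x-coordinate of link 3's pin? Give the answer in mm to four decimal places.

geometry: r = 51 mm, L = 169 mm, e = 11 mm; θ starts at 0°
rotate link 1 by +14°: θ ← 0° +14° = 14°
crank pin P = (r cos θ, r sin θ) = (49.485082, 12.338017)
h = r sin θ − e = 12.338017 − 11 = 1.338017
x = r cos θ + √(L² − h²) = 49.485082 + 168.994703 = 218.479785

218.4798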